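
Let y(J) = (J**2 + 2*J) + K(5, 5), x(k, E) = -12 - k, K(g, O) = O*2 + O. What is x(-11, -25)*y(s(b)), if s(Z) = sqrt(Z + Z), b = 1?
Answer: -17 - 2*sqrt(2) ≈ -19.828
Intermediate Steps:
K(g, O) = 3*O (K(g, O) = 2*O + O = 3*O)
s(Z) = sqrt(2)*sqrt(Z) (s(Z) = sqrt(2*Z) = sqrt(2)*sqrt(Z))
y(J) = 15 + J**2 + 2*J (y(J) = (J**2 + 2*J) + 3*5 = (J**2 + 2*J) + 15 = 15 + J**2 + 2*J)
x(-11, -25)*y(s(b)) = (-12 - 1*(-11))*(15 + (sqrt(2)*sqrt(1))**2 + 2*(sqrt(2)*sqrt(1))) = (-12 + 11)*(15 + (sqrt(2)*1)**2 + 2*(sqrt(2)*1)) = -(15 + (sqrt(2))**2 + 2*sqrt(2)) = -(15 + 2 + 2*sqrt(2)) = -(17 + 2*sqrt(2)) = -17 - 2*sqrt(2)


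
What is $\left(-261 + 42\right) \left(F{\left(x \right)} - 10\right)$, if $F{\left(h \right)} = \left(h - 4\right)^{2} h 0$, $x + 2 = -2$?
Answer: $2190$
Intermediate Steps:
$x = -4$ ($x = -2 - 2 = -4$)
$F{\left(h \right)} = 0$ ($F{\left(h \right)} = \left(-4 + h\right)^{2} h 0 = h \left(-4 + h\right)^{2} \cdot 0 = 0$)
$\left(-261 + 42\right) \left(F{\left(x \right)} - 10\right) = \left(-261 + 42\right) \left(0 - 10\right) = - 219 \left(0 - 10\right) = \left(-219\right) \left(-10\right) = 2190$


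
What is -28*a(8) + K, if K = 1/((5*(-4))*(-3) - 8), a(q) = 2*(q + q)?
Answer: -46591/52 ≈ -895.98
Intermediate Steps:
a(q) = 4*q (a(q) = 2*(2*q) = 4*q)
K = 1/52 (K = 1/(-20*(-3) - 8) = 1/(60 - 8) = 1/52 ≈ 0.019231)
-28*a(8) + K = -112*8 + 1/52 = -28*32 + 1/52 = -896 + 1/52 = -46591/52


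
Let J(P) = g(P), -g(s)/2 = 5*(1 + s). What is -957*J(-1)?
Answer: 0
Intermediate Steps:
g(s) = -10 - 10*s (g(s) = -10*(1 + s) = -2*(5 + 5*s) = -10 - 10*s)
J(P) = -10 - 10*P
-957*J(-1) = -957*(-10 - 10*(-1)) = -957*(-10 + 10) = -957*0 = 0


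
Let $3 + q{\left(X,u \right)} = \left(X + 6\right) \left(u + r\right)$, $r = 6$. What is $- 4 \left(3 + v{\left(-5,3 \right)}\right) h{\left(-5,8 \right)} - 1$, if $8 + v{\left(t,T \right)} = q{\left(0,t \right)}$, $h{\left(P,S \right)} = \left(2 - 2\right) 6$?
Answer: $-1$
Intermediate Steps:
$h{\left(P,S \right)} = 0$ ($h{\left(P,S \right)} = 0 \cdot 6 = 0$)
$q{\left(X,u \right)} = -3 + \left(6 + X\right) \left(6 + u\right)$ ($q{\left(X,u \right)} = -3 + \left(X + 6\right) \left(u + 6\right) = -3 + \left(6 + X\right) \left(6 + u\right)$)
$v{\left(t,T \right)} = 25 + 6 t$ ($v{\left(t,T \right)} = -8 + \left(33 + 6 \cdot 0 + 6 t + 0 t\right) = -8 + \left(33 + 0 + 6 t + 0\right) = -8 + \left(33 + 6 t\right) = 25 + 6 t$)
$- 4 \left(3 + v{\left(-5,3 \right)}\right) h{\left(-5,8 \right)} - 1 = - 4 \left(3 + \left(25 + 6 \left(-5\right)\right)\right) 0 - 1 = - 4 \left(3 + \left(25 - 30\right)\right) 0 - 1 = - 4 \left(3 - 5\right) 0 - 1 = \left(-4\right) \left(-2\right) 0 - 1 = 8 \cdot 0 - 1 = 0 - 1 = -1$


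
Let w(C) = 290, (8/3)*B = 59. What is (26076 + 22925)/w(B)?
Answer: 49001/290 ≈ 168.97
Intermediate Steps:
B = 177/8 (B = (3/8)*59 = 177/8 ≈ 22.125)
(26076 + 22925)/w(B) = (26076 + 22925)/290 = 49001*(1/290) = 49001/290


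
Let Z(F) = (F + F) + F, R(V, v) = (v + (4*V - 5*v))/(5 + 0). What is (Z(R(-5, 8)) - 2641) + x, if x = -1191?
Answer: -19316/5 ≈ -3863.2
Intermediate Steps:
R(V, v) = -4*v/5 + 4*V/5 (R(V, v) = (v + (-5*v + 4*V))/5 = (-4*v + 4*V)*(⅕) = -4*v/5 + 4*V/5)
Z(F) = 3*F (Z(F) = 2*F + F = 3*F)
(Z(R(-5, 8)) - 2641) + x = (3*(-⅘*8 + (⅘)*(-5)) - 2641) - 1191 = (3*(-32/5 - 4) - 2641) - 1191 = (3*(-52/5) - 2641) - 1191 = (-156/5 - 2641) - 1191 = -13361/5 - 1191 = -19316/5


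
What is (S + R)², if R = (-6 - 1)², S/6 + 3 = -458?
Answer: 7382089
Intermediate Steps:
S = -2766 (S = -18 + 6*(-458) = -18 - 2748 = -2766)
R = 49 (R = (-7)² = 49)
(S + R)² = (-2766 + 49)² = (-2717)² = 7382089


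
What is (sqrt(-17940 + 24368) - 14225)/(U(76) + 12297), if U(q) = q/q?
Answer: -14225/12298 + sqrt(1607)/6149 ≈ -1.1502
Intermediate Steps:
U(q) = 1
(sqrt(-17940 + 24368) - 14225)/(U(76) + 12297) = (sqrt(-17940 + 24368) - 14225)/(1 + 12297) = (sqrt(6428) - 14225)/12298 = (2*sqrt(1607) - 14225)*(1/12298) = (-14225 + 2*sqrt(1607))*(1/12298) = -14225/12298 + sqrt(1607)/6149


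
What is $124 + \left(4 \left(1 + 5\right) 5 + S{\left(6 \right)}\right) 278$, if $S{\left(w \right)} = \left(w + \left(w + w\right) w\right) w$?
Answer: $163588$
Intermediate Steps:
$S{\left(w \right)} = w \left(w + 2 w^{2}\right)$ ($S{\left(w \right)} = \left(w + 2 w w\right) w = \left(w + 2 w^{2}\right) w = w \left(w + 2 w^{2}\right)$)
$124 + \left(4 \left(1 + 5\right) 5 + S{\left(6 \right)}\right) 278 = 124 + \left(4 \left(1 + 5\right) 5 + 6^{2} \left(1 + 2 \cdot 6\right)\right) 278 = 124 + \left(4 \cdot 6 \cdot 5 + 36 \left(1 + 12\right)\right) 278 = 124 + \left(4 \cdot 30 + 36 \cdot 13\right) 278 = 124 + \left(120 + 468\right) 278 = 124 + 588 \cdot 278 = 124 + 163464 = 163588$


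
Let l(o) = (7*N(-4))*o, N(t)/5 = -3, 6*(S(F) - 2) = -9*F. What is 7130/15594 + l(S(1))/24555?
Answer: 505097/1109886 ≈ 0.45509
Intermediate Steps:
S(F) = 2 - 3*F/2 (S(F) = 2 + (-9*F)/6 = 2 - 3*F/2)
N(t) = -15 (N(t) = 5*(-3) = -15)
l(o) = -105*o (l(o) = (7*(-15))*o = -105*o)
7130/15594 + l(S(1))/24555 = 7130/15594 - 105*(2 - 3/2*1)/24555 = 7130*(1/15594) - 105*(2 - 3/2)*(1/24555) = 155/339 - 105*½*(1/24555) = 155/339 - 105/2*1/24555 = 155/339 - 7/3274 = 505097/1109886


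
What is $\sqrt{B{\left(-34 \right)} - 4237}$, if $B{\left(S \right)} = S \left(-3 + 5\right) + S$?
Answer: $i \sqrt{4339} \approx 65.871 i$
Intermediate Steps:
$B{\left(S \right)} = 3 S$ ($B{\left(S \right)} = S 2 + S = 2 S + S = 3 S$)
$\sqrt{B{\left(-34 \right)} - 4237} = \sqrt{3 \left(-34\right) - 4237} = \sqrt{-102 - 4237} = \sqrt{-4339} = i \sqrt{4339}$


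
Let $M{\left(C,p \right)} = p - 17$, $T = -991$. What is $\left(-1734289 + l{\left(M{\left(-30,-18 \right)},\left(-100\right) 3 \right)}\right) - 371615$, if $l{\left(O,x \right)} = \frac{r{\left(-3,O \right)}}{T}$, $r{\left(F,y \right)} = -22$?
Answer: $- \frac{2086950842}{991} \approx -2.1059 \cdot 10^{6}$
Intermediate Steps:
$M{\left(C,p \right)} = -17 + p$
$l{\left(O,x \right)} = \frac{22}{991}$ ($l{\left(O,x \right)} = - \frac{22}{-991} = \left(-22\right) \left(- \frac{1}{991}\right) = \frac{22}{991}$)
$\left(-1734289 + l{\left(M{\left(-30,-18 \right)},\left(-100\right) 3 \right)}\right) - 371615 = \left(-1734289 + \frac{22}{991}\right) - 371615 = - \frac{1718680377}{991} - 371615 = - \frac{2086950842}{991}$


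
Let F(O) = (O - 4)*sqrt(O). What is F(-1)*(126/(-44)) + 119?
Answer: 119 + 315*I/22 ≈ 119.0 + 14.318*I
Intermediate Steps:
F(O) = sqrt(O)*(-4 + O) (F(O) = (-4 + O)*sqrt(O) = sqrt(O)*(-4 + O))
F(-1)*(126/(-44)) + 119 = (sqrt(-1)*(-4 - 1))*(126/(-44)) + 119 = (I*(-5))*(126*(-1/44)) + 119 = -5*I*(-63/22) + 119 = 315*I/22 + 119 = 119 + 315*I/22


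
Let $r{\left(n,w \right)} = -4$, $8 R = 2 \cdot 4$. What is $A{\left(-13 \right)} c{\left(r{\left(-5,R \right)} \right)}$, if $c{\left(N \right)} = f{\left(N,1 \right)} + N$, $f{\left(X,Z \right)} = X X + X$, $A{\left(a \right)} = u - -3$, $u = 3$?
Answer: $48$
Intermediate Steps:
$R = 1$ ($R = \frac{2 \cdot 4}{8} = \frac{1}{8} \cdot 8 = 1$)
$A{\left(a \right)} = 6$ ($A{\left(a \right)} = 3 - -3 = 3 + 3 = 6$)
$f{\left(X,Z \right)} = X + X^{2}$ ($f{\left(X,Z \right)} = X^{2} + X = X + X^{2}$)
$c{\left(N \right)} = N + N \left(1 + N\right)$ ($c{\left(N \right)} = N \left(1 + N\right) + N = N + N \left(1 + N\right)$)
$A{\left(-13 \right)} c{\left(r{\left(-5,R \right)} \right)} = 6 \left(- 4 \left(2 - 4\right)\right) = 6 \left(\left(-4\right) \left(-2\right)\right) = 6 \cdot 8 = 48$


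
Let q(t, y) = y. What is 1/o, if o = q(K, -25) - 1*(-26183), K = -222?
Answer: 1/26158 ≈ 3.8229e-5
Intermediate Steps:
o = 26158 (o = -25 - 1*(-26183) = -25 + 26183 = 26158)
1/o = 1/26158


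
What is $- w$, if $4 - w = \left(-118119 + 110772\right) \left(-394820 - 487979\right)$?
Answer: $6485924249$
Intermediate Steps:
$w = -6485924249$ ($w = 4 - \left(-118119 + 110772\right) \left(-394820 - 487979\right) = 4 - \left(-7347\right) \left(-882799\right) = 4 - 6485924253 = -6485924249$)
$- w = \left(-1\right) \left(-6485924249\right) = 6485924249$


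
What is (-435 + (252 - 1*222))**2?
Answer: 164025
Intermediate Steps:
(-435 + (252 - 1*222))**2 = (-435 + (252 - 222))**2 = (-435 + 30)**2 = (-405)**2 = 164025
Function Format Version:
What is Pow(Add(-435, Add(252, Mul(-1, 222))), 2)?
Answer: 164025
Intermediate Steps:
Pow(Add(-435, Add(252, Mul(-1, 222))), 2) = Pow(Add(-435, Add(252, -222)), 2) = Pow(Add(-435, 30), 2) = Pow(-405, 2) = 164025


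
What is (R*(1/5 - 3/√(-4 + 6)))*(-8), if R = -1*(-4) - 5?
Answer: 8/5 - 12*√2 ≈ -15.371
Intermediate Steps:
R = -1 (R = 4 - 5 = -1)
(R*(1/5 - 3/√(-4 + 6)))*(-8) = -(1/5 - 3/√(-4 + 6))*(-8) = -(1*(⅕) - 3*√2/2)*(-8) = -(⅕ - 3*√2/2)*(-8) = (-⅕ + 3*√2/2)*(-8) = 8/5 - 12*√2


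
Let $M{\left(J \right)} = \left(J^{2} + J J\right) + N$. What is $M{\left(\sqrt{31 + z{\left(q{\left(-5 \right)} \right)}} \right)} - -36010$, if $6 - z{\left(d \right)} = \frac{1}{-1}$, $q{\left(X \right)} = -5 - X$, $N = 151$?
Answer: $36237$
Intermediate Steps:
$z{\left(d \right)} = 7$ ($z{\left(d \right)} = 6 - \frac{1}{-1} = 6 - -1 = 6 + 1 = 7$)
$M{\left(J \right)} = 151 + 2 J^{2}$ ($M{\left(J \right)} = \left(J^{2} + J J\right) + 151 = \left(J^{2} + J^{2}\right) + 151 = 2 J^{2} + 151 = 151 + 2 J^{2}$)
$M{\left(\sqrt{31 + z{\left(q{\left(-5 \right)} \right)}} \right)} - -36010 = \left(151 + 2 \left(\sqrt{31 + 7}\right)^{2}\right) - -36010 = \left(151 + 2 \left(\sqrt{38}\right)^{2}\right) + 36010 = \left(151 + 2 \cdot 38\right) + 36010 = \left(151 + 76\right) + 36010 = 227 + 36010 = 36237$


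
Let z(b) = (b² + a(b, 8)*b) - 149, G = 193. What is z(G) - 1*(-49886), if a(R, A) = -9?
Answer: 85249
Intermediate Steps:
z(b) = -149 + b² - 9*b (z(b) = (b² - 9*b) - 149 = -149 + b² - 9*b)
z(G) - 1*(-49886) = (-149 + 193² - 9*193) - 1*(-49886) = (-149 + 37249 - 1737) + 49886 = 35363 + 49886 = 85249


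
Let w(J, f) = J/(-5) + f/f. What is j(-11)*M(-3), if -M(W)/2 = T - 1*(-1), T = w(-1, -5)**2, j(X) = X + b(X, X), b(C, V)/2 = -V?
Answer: -1342/25 ≈ -53.680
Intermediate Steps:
b(C, V) = -2*V (b(C, V) = 2*(-V) = -2*V)
w(J, f) = 1 - J/5 (w(J, f) = J*(-1/5) + 1 = -J/5 + 1 = 1 - J/5)
j(X) = -X (j(X) = X - 2*X = -X)
T = 36/25 (T = (1 - 1/5*(-1))**2 = (1 + 1/5)**2 = (6/5)**2 = 36/25 ≈ 1.4400)
M(W) = -122/25 (M(W) = -2*(36/25 - 1*(-1)) = -2*(36/25 + 1) = -2*61/25 = -122/25)
j(-11)*M(-3) = -1*(-11)*(-122/25) = 11*(-122/25) = -1342/25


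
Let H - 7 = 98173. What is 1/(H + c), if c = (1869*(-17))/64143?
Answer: 21381/2099175989 ≈ 1.0185e-5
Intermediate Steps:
c = -10591/21381 (c = -31773*1/64143 = -10591/21381 ≈ -0.49535)
H = 98180 (H = 7 + 98173 = 98180)
1/(H + c) = 1/(98180 - 10591/21381) = 1/(2099175989/21381) = 21381/2099175989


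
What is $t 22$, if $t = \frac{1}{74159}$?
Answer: $\frac{22}{74159} \approx 0.00029666$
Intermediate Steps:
$t = \frac{1}{74159} \approx 1.3485 \cdot 10^{-5}$
$t 22 = \frac{1}{74159} \cdot 22 = \frac{22}{74159}$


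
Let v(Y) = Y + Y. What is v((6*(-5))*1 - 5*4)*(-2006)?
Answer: 200600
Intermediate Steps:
v(Y) = 2*Y
v((6*(-5))*1 - 5*4)*(-2006) = (2*((6*(-5))*1 - 5*4))*(-2006) = (2*(-30*1 - 20))*(-2006) = (2*(-30 - 20))*(-2006) = (2*(-50))*(-2006) = -100*(-2006) = 200600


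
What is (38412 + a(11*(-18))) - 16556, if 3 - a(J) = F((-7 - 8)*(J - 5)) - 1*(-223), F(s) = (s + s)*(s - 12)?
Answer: -18449334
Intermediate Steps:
F(s) = 2*s*(-12 + s) (F(s) = (2*s)*(-12 + s) = 2*s*(-12 + s))
a(J) = -220 - 2*(63 - 15*J)*(75 - 15*J) (a(J) = 3 - (2*((-7 - 8)*(J - 5))*(-12 + (-7 - 8)*(J - 5)) - 1*(-223)) = 3 - (2*(-15*(-5 + J))*(-12 - 15*(-5 + J)) + 223) = 3 - (2*(75 - 15*J)*(-12 + (75 - 15*J)) + 223) = 3 - (2*(75 - 15*J)*(63 - 15*J) + 223) = 3 - (2*(63 - 15*J)*(75 - 15*J) + 223) = 3 - (223 + 2*(63 - 15*J)*(75 - 15*J)) = 3 + (-223 - 2*(63 - 15*J)*(75 - 15*J)) = -220 - 2*(63 - 15*J)*(75 - 15*J))
(38412 + a(11*(-18))) - 16556 = (38412 + (-9670 - 450*(11*(-18))² + 4140*(11*(-18)))) - 16556 = (38412 + (-9670 - 450*(-198)² + 4140*(-198))) - 16556 = (38412 + (-9670 - 450*39204 - 819720)) - 16556 = (38412 + (-9670 - 17641800 - 819720)) - 16556 = (38412 - 18471190) - 16556 = -18432778 - 16556 = -18449334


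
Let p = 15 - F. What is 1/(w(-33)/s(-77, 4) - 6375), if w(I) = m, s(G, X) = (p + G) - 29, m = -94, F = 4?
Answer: -95/605531 ≈ -0.00015689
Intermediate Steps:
p = 11 (p = 15 - 1*4 = 15 - 4 = 11)
s(G, X) = -18 + G (s(G, X) = (11 + G) - 29 = -18 + G)
w(I) = -94
1/(w(-33)/s(-77, 4) - 6375) = 1/(-94/(-18 - 77) - 6375) = 1/(-94/(-95) - 6375) = 1/(-94*(-1/95) - 6375) = 1/(94/95 - 6375) = 1/(-605531/95) = -95/605531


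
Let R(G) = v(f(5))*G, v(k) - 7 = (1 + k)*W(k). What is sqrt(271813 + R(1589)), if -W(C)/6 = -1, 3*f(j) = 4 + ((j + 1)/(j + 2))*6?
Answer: sqrt(321526) ≈ 567.03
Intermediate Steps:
f(j) = 4/3 + 2*(1 + j)/(2 + j) (f(j) = (4 + ((j + 1)/(j + 2))*6)/3 = (4 + ((1 + j)/(2 + j))*6)/3 = (4 + 6*(1 + j)/(2 + j))/3 = 4/3 + 2*(1 + j)/(2 + j))
W(C) = 6 (W(C) = -6*(-1) = 6)
v(k) = 13 + 6*k (v(k) = 7 + (1 + k)*6 = 7 + (6 + 6*k) = 13 + 6*k)
R(G) = 219*G/7 (R(G) = (13 + 6*(2*(7 + 5*5)/(3*(2 + 5))))*G = (13 + 6*((2/3)*(7 + 25)/7))*G = (13 + 6*((2/3)*(1/7)*32))*G = (13 + 6*(64/21))*G = (13 + 128/7)*G = 219*G/7)
sqrt(271813 + R(1589)) = sqrt(271813 + (219/7)*1589) = sqrt(271813 + 49713) = sqrt(321526)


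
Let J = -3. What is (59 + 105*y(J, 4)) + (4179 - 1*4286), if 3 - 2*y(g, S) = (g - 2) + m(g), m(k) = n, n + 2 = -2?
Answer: 582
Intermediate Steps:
n = -4 (n = -2 - 2 = -4)
m(k) = -4
y(g, S) = 9/2 - g/2 (y(g, S) = 3/2 - ((g - 2) - 4)/2 = 3/2 - ((-2 + g) - 4)/2 = 3/2 - (-6 + g)/2 = 3/2 + (3 - g/2) = 9/2 - g/2)
(59 + 105*y(J, 4)) + (4179 - 1*4286) = (59 + 105*(9/2 - ½*(-3))) + (4179 - 1*4286) = (59 + 105*(9/2 + 3/2)) + (4179 - 4286) = (59 + 105*6) - 107 = (59 + 630) - 107 = 689 - 107 = 582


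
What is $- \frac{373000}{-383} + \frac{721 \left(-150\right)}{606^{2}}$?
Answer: $\frac{22822934425}{23441898} \approx 973.6$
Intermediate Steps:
$- \frac{373000}{-383} + \frac{721 \left(-150\right)}{606^{2}} = \left(-373000\right) \left(- \frac{1}{383}\right) - \frac{108150}{367236} = \frac{373000}{383} - \frac{18025}{61206} = \frac{22822934425}{23441898}$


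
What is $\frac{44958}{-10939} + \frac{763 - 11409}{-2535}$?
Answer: $\frac{2488064}{27730365} \approx 0.089723$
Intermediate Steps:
$\frac{44958}{-10939} + \frac{763 - 11409}{-2535} = 44958 \left(- \frac{1}{10939}\right) - - \frac{10646}{2535} = - \frac{44958}{10939} + \frac{10646}{2535} = \frac{2488064}{27730365}$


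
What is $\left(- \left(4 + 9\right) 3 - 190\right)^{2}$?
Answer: $52441$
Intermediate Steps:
$\left(- \left(4 + 9\right) 3 - 190\right)^{2} = \left(- 13 \cdot 3 - 190\right)^{2} = \left(\left(-1\right) 39 - 190\right)^{2} = \left(-39 - 190\right)^{2} = \left(-229\right)^{2} = 52441$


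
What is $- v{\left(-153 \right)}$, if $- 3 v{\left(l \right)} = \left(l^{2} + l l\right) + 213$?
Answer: $15677$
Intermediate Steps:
$v{\left(l \right)} = -71 - \frac{2 l^{2}}{3}$ ($v{\left(l \right)} = - \frac{\left(l^{2} + l l\right) + 213}{3} = - \frac{\left(l^{2} + l^{2}\right) + 213}{3} = - \frac{2 l^{2} + 213}{3} = - \frac{213 + 2 l^{2}}{3} = -71 - \frac{2 l^{2}}{3}$)
$- v{\left(-153 \right)} = - (-71 - \frac{2 \left(-153\right)^{2}}{3}) = - (-71 - 15606) = \left(-1\right) \left(-15677\right) = 15677$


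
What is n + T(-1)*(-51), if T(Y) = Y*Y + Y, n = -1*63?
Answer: -63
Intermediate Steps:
n = -63
T(Y) = Y + Y² (T(Y) = Y² + Y = Y + Y²)
n + T(-1)*(-51) = -63 - (1 - 1)*(-51) = -63 - 1*0*(-51) = -63 + 0*(-51) = -63 + 0 = -63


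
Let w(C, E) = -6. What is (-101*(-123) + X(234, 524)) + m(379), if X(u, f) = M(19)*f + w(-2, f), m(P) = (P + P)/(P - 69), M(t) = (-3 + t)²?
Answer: 22717334/155 ≈ 1.4656e+5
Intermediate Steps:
m(P) = 2*P/(-69 + P) (m(P) = (2*P)/(-69 + P) = 2*P/(-69 + P))
X(u, f) = -6 + 256*f (X(u, f) = (-3 + 19)²*f - 6 = 16²*f - 6 = 256*f - 6 = -6 + 256*f)
(-101*(-123) + X(234, 524)) + m(379) = (-101*(-123) + (-6 + 256*524)) + 2*379/(-69 + 379) = (12423 + (-6 + 134144)) + 2*379/310 = (12423 + 134138) + 2*379*(1/310) = 146561 + 379/155 = 22717334/155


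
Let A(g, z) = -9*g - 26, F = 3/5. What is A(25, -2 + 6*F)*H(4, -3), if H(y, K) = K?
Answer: 753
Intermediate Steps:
F = ⅗ (F = 3*(⅕) = ⅗ ≈ 0.60000)
A(g, z) = -26 - 9*g
A(25, -2 + 6*F)*H(4, -3) = (-26 - 9*25)*(-3) = (-26 - 225)*(-3) = -251*(-3) = 753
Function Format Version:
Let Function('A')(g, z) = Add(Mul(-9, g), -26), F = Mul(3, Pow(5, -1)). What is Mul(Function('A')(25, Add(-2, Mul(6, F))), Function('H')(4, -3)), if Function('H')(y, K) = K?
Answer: 753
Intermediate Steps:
F = Rational(3, 5) (F = Mul(3, Rational(1, 5)) = Rational(3, 5) ≈ 0.60000)
Function('A')(g, z) = Add(-26, Mul(-9, g))
Mul(Function('A')(25, Add(-2, Mul(6, F))), Function('H')(4, -3)) = Mul(Add(-26, Mul(-9, 25)), -3) = Mul(Add(-26, -225), -3) = Mul(-251, -3) = 753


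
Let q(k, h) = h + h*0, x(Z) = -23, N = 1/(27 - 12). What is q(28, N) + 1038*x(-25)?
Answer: -358109/15 ≈ -23874.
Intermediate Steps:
N = 1/15 ≈ 0.066667
q(k, h) = h (q(k, h) = h + 0 = h)
q(28, N) + 1038*x(-25) = 1/15 + 1038*(-23) = 1/15 - 23874 = -358109/15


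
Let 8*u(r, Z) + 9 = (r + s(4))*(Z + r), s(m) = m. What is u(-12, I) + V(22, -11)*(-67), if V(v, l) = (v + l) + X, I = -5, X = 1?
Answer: -6305/8 ≈ -788.13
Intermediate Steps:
V(v, l) = 1 + l + v (V(v, l) = (v + l) + 1 = (l + v) + 1 = 1 + l + v)
u(r, Z) = -9/8 + (4 + r)*(Z + r)/8 (u(r, Z) = -9/8 + ((r + 4)*(Z + r))/8 = -9/8 + ((4 + r)*(Z + r))/8 = -9/8 + (4 + r)*(Z + r)/8)
u(-12, I) + V(22, -11)*(-67) = (-9/8 + (1/2)*(-5) + (1/2)*(-12) + (1/8)*(-12)**2 + (1/8)*(-5)*(-12)) + (1 - 11 + 22)*(-67) = (-9/8 - 5/2 - 6 + (1/8)*144 + 15/2) + 12*(-67) = (-9/8 - 5/2 - 6 + 18 + 15/2) - 804 = 127/8 - 804 = -6305/8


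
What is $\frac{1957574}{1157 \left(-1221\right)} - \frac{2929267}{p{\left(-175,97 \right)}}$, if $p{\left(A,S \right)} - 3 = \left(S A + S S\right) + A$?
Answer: $\frac{4123018995487}{10931449386} \approx 377.17$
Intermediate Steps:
$p{\left(A,S \right)} = 3 + A + S^{2} + A S$ ($p{\left(A,S \right)} = 3 + \left(\left(S A + S S\right) + A\right) = 3 + \left(\left(A S + S^{2}\right) + A\right) = 3 + \left(\left(S^{2} + A S\right) + A\right) = 3 + \left(A + S^{2} + A S\right) = 3 + A + S^{2} + A S$)
$\frac{1957574}{1157 \left(-1221\right)} - \frac{2929267}{p{\left(-175,97 \right)}} = \frac{1957574}{1157 \left(-1221\right)} - \frac{2929267}{3 - 175 + 97^{2} - 16975} = \frac{1957574}{-1412697} - \frac{2929267}{3 - 175 + 9409 - 16975} = 1957574 \left(- \frac{1}{1412697}\right) - \frac{2929267}{-7738} = - \frac{1957574}{1412697} - - \frac{2929267}{7738} = - \frac{1957574}{1412697} + \frac{2929267}{7738} = \frac{4123018995487}{10931449386}$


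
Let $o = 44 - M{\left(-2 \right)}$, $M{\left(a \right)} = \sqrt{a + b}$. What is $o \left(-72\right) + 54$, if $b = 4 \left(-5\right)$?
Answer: $-3114 + 72 i \sqrt{22} \approx -3114.0 + 337.71 i$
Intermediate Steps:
$b = -20$
$M{\left(a \right)} = \sqrt{-20 + a}$ ($M{\left(a \right)} = \sqrt{a - 20} = \sqrt{-20 + a}$)
$o = 44 - i \sqrt{22}$ ($o = 44 - \sqrt{-20 - 2} = 44 - \sqrt{-22} = 44 - i \sqrt{22} \approx 44.0 - 4.6904 i$)
$o \left(-72\right) + 54 = \left(44 - i \sqrt{22}\right) \left(-72\right) + 54 = \left(-3168 + 72 i \sqrt{22}\right) + 54 = -3114 + 72 i \sqrt{22}$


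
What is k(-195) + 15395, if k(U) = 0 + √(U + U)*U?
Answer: 15395 - 195*I*√390 ≈ 15395.0 - 3850.9*I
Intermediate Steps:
k(U) = √2*U^(3/2) (k(U) = 0 + √(2*U)*U = 0 + (√2*√U)*U = 0 + √2*U^(3/2) = √2*U^(3/2))
k(-195) + 15395 = √2*(-195)^(3/2) + 15395 = √2*(-195*I*√195) + 15395 = -195*I*√390 + 15395 = 15395 - 195*I*√390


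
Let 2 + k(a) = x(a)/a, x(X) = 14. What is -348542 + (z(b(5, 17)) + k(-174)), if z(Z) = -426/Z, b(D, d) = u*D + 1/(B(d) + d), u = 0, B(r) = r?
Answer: -31583443/87 ≈ -3.6303e+5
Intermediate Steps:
b(D, d) = 1/(2*d) (b(D, d) = 0*D + 1/(d + d) = 0 + 1/(2*d) = 1/(2*d))
k(a) = -2 + 14/a
-348542 + (z(b(5, 17)) + k(-174)) = -348542 + (-426/((1/2)/17) + (-2 + 14/(-174))) = -348542 + (-426/((1/2)*(1/17)) + (-2 + 14*(-1/174))) = -348542 + (-426/1/34 + (-2 - 7/87)) = -348542 + (-426*34 - 181/87) = -348542 + (-14484 - 181/87) = -348542 - 1260289/87 = -31583443/87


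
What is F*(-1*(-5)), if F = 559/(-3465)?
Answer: -559/693 ≈ -0.80664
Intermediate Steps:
F = -559/3465 (F = 559*(-1/3465) = -559/3465 ≈ -0.16133)
F*(-1*(-5)) = -(-559)*(-5)/3465 = -559/3465*5 = -559/693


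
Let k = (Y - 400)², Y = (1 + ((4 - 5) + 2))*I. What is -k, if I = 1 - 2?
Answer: -161604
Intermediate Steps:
I = -1
Y = -2 (Y = (1 + ((4 - 5) + 2))*(-1) = (1 + (-1 + 2))*(-1) = (1 + 1)*(-1) = 2*(-1) = -2)
k = 161604 (k = (-2 - 400)² = (-402)² = 161604)
-k = -1*161604 = -161604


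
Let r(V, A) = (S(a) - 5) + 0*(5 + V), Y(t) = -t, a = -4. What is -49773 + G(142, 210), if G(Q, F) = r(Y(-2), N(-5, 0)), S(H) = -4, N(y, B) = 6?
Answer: -49782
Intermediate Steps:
r(V, A) = -9 (r(V, A) = (-4 - 5) + 0*(5 + V) = -9 + 0 = -9)
G(Q, F) = -9
-49773 + G(142, 210) = -49773 - 9 = -49782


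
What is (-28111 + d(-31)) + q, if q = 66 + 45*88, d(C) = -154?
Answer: -24239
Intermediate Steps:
q = 4026 (q = 66 + 3960 = 4026)
(-28111 + d(-31)) + q = (-28111 - 154) + 4026 = -28265 + 4026 = -24239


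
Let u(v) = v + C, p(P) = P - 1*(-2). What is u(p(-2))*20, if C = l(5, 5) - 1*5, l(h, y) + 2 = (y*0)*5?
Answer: -140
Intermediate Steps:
p(P) = 2 + P (p(P) = P + 2 = 2 + P)
l(h, y) = -2 (l(h, y) = -2 + (y*0)*5 = -2 + 0*5 = -2 + 0 = -2)
C = -7 (C = -2 - 1*5 = -2 - 5 = -7)
u(v) = -7 + v (u(v) = v - 7 = -7 + v)
u(p(-2))*20 = (-7 + (2 - 2))*20 = (-7 + 0)*20 = -7*20 = -140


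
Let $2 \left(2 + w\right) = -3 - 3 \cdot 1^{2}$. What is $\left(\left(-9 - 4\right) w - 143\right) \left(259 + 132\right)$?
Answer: $-30498$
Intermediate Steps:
$w = -5$ ($w = -2 + \frac{-3 - 3 \cdot 1^{2}}{2} = -2 + \frac{-3 - 3}{2} = -2 + \frac{1}{2} \left(-6\right) = -2 - 3 = -5$)
$\left(\left(-9 - 4\right) w - 143\right) \left(259 + 132\right) = \left(\left(-9 - 4\right) \left(-5\right) - 143\right) \left(259 + 132\right) = \left(\left(-13\right) \left(-5\right) - 143\right) 391 = \left(65 - 143\right) 391 = \left(-78\right) 391 = -30498$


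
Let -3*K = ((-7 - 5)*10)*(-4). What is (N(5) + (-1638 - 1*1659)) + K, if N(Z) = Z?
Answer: -3452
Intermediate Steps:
K = -160 (K = -(-7 - 5)*10*(-4)/3 = -(-12*10)*(-4)/3 = -(-40)*(-4) = -⅓*480 = -160)
(N(5) + (-1638 - 1*1659)) + K = (5 + (-1638 - 1*1659)) - 160 = (5 + (-1638 - 1659)) - 160 = (5 - 3297) - 160 = -3292 - 160 = -3452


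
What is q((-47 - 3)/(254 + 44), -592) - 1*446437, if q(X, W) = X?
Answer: -66519138/149 ≈ -4.4644e+5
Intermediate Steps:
q((-47 - 3)/(254 + 44), -592) - 1*446437 = (-47 - 3)/(254 + 44) - 1*446437 = -50/298 - 446437 = -50*1/298 - 446437 = -25/149 - 446437 = -66519138/149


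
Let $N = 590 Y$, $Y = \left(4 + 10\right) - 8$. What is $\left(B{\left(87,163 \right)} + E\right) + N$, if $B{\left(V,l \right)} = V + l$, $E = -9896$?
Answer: $-6106$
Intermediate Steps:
$Y = 6$ ($Y = 14 - 8 = 6$)
$N = 3540$ ($N = 590 \cdot 6 = 3540$)
$\left(B{\left(87,163 \right)} + E\right) + N = \left(\left(87 + 163\right) - 9896\right) + 3540 = \left(250 - 9896\right) + 3540 = -9646 + 3540 = -6106$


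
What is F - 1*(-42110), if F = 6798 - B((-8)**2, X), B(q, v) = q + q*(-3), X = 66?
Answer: 49036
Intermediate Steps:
B(q, v) = -2*q (B(q, v) = q - 3*q = -2*q)
F = 6926 (F = 6798 - (-2)*(-8)**2 = 6798 - (-2)*64 = 6798 - 1*(-128) = 6798 + 128 = 6926)
F - 1*(-42110) = 6926 - 1*(-42110) = 6926 + 42110 = 49036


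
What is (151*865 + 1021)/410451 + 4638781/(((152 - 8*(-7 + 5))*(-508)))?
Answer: -90131331307/1668072864 ≈ -54.033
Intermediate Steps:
(151*865 + 1021)/410451 + 4638781/(((152 - 8*(-7 + 5))*(-508))) = (130615 + 1021)*(1/410451) + 4638781/(((152 - 8*(-2))*(-508))) = 131636*(1/410451) + 4638781/(((152 + 16)*(-508))) = 131636/410451 + 4638781/((168*(-508))) = 131636/410451 + 4638781/(-85344) = 131636/410451 + 4638781*(-1/85344) = 131636/410451 - 662683/12192 = -90131331307/1668072864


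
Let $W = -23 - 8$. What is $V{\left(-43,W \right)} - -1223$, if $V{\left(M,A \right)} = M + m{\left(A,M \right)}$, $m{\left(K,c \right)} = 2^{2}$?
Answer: $1184$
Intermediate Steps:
$m{\left(K,c \right)} = 4$
$W = -31$
$V{\left(M,A \right)} = 4 + M$ ($V{\left(M,A \right)} = M + 4 = 4 + M$)
$V{\left(-43,W \right)} - -1223 = \left(4 - 43\right) - -1223 = -39 + 1223 = 1184$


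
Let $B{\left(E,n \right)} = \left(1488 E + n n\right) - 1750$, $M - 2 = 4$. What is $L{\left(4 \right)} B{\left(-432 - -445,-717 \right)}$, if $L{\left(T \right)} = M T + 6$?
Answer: $15950490$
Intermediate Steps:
$M = 6$ ($M = 2 + 4 = 6$)
$L{\left(T \right)} = 6 + 6 T$ ($L{\left(T \right)} = 6 T + 6 = 6 + 6 T$)
$B{\left(E,n \right)} = -1750 + n^{2} + 1488 E$ ($B{\left(E,n \right)} = \left(1488 E + n^{2}\right) - 1750 = \left(n^{2} + 1488 E\right) - 1750 = -1750 + n^{2} + 1488 E$)
$L{\left(4 \right)} B{\left(-432 - -445,-717 \right)} = \left(6 + 6 \cdot 4\right) \left(-1750 + \left(-717\right)^{2} + 1488 \left(-432 - -445\right)\right) = \left(6 + 24\right) \left(-1750 + 514089 + 1488 \left(-432 + 445\right)\right) = 30 \left(-1750 + 514089 + 1488 \cdot 13\right) = 30 \left(-1750 + 514089 + 19344\right) = 30 \cdot 531683 = 15950490$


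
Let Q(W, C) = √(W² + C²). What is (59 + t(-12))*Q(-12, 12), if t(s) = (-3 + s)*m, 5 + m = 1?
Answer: 1428*√2 ≈ 2019.5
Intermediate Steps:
m = -4 (m = -5 + 1 = -4)
Q(W, C) = √(C² + W²)
t(s) = 12 - 4*s (t(s) = (-3 + s)*(-4) = 12 - 4*s)
(59 + t(-12))*Q(-12, 12) = (59 + (12 - 4*(-12)))*√(12² + (-12)²) = (59 + (12 + 48))*√(144 + 144) = (59 + 60)*√288 = 119*(12*√2) = 1428*√2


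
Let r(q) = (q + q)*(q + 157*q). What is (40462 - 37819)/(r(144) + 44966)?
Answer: 2643/6597542 ≈ 0.00040060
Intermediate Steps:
r(q) = 316*q² (r(q) = (2*q)*(158*q) = 316*q²)
(40462 - 37819)/(r(144) + 44966) = (40462 - 37819)/(316*144² + 44966) = 2643/(316*20736 + 44966) = 2643/(6552576 + 44966) = 2643/6597542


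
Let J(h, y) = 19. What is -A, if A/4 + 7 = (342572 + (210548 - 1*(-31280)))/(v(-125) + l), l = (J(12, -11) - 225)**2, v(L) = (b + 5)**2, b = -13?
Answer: -11476/425 ≈ -27.002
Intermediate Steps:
v(L) = 64 (v(L) = (-13 + 5)**2 = (-8)**2 = 64)
l = 42436 (l = (19 - 225)**2 = (-206)**2 = 42436)
A = 11476/425 (A = -28 + 4*((342572 + (210548 - 1*(-31280)))/(64 + 42436)) = -28 + 4*((342572 + (210548 + 31280))/42500) = -28 + 4*((342572 + 241828)*(1/42500)) = -28 + 4*(584400*(1/42500)) = -28 + 4*(5844/425) = -28 + 23376/425 = 11476/425 ≈ 27.002)
-A = -1*11476/425 = -11476/425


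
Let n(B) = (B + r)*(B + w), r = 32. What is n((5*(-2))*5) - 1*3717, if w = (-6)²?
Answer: -3465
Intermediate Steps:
w = 36
n(B) = (32 + B)*(36 + B) (n(B) = (B + 32)*(B + 36) = (32 + B)*(36 + B))
n((5*(-2))*5) - 1*3717 = (1152 + ((5*(-2))*5)² + 68*((5*(-2))*5)) - 1*3717 = (1152 + (-10*5)² + 68*(-10*5)) - 3717 = (1152 + (-50)² + 68*(-50)) - 3717 = (1152 + 2500 - 3400) - 3717 = 252 - 3717 = -3465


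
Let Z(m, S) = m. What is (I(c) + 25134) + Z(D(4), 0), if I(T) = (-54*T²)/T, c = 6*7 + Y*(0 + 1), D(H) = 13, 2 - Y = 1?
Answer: 22825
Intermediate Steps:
Y = 1 (Y = 2 - 1*1 = 2 - 1 = 1)
c = 43 (c = 6*7 + 1*(0 + 1) = 42 + 1*1 = 42 + 1 = 43)
I(T) = -54*T
(I(c) + 25134) + Z(D(4), 0) = (-54*43 + 25134) + 13 = (-2322 + 25134) + 13 = 22812 + 13 = 22825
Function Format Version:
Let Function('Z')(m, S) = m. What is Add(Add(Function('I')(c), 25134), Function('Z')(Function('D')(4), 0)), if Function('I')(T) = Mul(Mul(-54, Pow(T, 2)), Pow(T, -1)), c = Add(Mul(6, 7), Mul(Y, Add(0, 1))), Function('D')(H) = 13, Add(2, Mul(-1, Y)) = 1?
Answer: 22825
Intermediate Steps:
Y = 1 (Y = Add(2, Mul(-1, 1)) = Add(2, -1) = 1)
c = 43 (c = Add(Mul(6, 7), Mul(1, Add(0, 1))) = Add(42, Mul(1, 1)) = Add(42, 1) = 43)
Function('I')(T) = Mul(-54, T)
Add(Add(Function('I')(c), 25134), Function('Z')(Function('D')(4), 0)) = Add(Add(Mul(-54, 43), 25134), 13) = Add(Add(-2322, 25134), 13) = Add(22812, 13) = 22825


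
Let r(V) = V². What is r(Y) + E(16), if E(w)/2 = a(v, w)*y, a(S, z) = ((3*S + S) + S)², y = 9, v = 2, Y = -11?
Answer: 1921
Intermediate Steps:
a(S, z) = 25*S² (a(S, z) = (4*S + S)² = (5*S)² = 25*S²)
E(w) = 1800 (E(w) = 2*((25*2²)*9) = 2*((25*4)*9) = 2*(100*9) = 2*900 = 1800)
r(Y) + E(16) = (-11)² + 1800 = 121 + 1800 = 1921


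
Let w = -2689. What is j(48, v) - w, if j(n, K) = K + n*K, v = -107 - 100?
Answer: -7454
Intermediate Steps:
v = -207
j(n, K) = K + K*n
j(48, v) - w = -207*(1 + 48) - 1*(-2689) = -207*49 + 2689 = -10143 + 2689 = -7454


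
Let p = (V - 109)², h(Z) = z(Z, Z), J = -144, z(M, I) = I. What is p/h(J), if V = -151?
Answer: -4225/9 ≈ -469.44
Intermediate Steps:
h(Z) = Z
p = 67600 (p = (-151 - 109)² = (-260)² = 67600)
p/h(J) = 67600/(-144) = 67600*(-1/144) = -4225/9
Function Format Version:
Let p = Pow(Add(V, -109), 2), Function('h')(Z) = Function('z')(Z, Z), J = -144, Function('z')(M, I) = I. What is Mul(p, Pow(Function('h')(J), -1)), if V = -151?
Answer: Rational(-4225, 9) ≈ -469.44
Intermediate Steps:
Function('h')(Z) = Z
p = 67600 (p = Pow(Add(-151, -109), 2) = Pow(-260, 2) = 67600)
Mul(p, Pow(Function('h')(J), -1)) = Mul(67600, Pow(-144, -1)) = Mul(67600, Rational(-1, 144)) = Rational(-4225, 9)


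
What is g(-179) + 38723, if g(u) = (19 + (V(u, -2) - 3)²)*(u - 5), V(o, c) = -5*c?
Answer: 26211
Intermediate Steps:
g(u) = -340 + 68*u (g(u) = (19 + (-5*(-2) - 3)²)*(u - 5) = (19 + (10 - 3)²)*(-5 + u) = (19 + 7²)*(-5 + u) = (19 + 49)*(-5 + u) = 68*(-5 + u) = -340 + 68*u)
g(-179) + 38723 = (-340 + 68*(-179)) + 38723 = (-340 - 12172) + 38723 = -12512 + 38723 = 26211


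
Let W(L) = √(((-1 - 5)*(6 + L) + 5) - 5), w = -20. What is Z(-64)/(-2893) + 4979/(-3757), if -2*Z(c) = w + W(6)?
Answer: -1110909/836077 + 3*I*√2/2893 ≈ -1.3287 + 0.0014665*I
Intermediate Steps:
W(L) = √(-36 - 6*L) (W(L) = √((-6*(6 + L) + 5) - 5) = √(((-36 - 6*L) + 5) - 5) = √((-31 - 6*L) - 5) = √(-36 - 6*L))
Z(c) = 10 - 3*I*√2 (Z(c) = -(-20 + √(-36 - 6*6))/2 = -(-20 + √(-36 - 36))/2 = -(-20 + √(-72))/2 = -(-20 + 6*I*√2)/2 = 10 - 3*I*√2)
Z(-64)/(-2893) + 4979/(-3757) = (10 - 3*I*√2)/(-2893) + 4979/(-3757) = (10 - 3*I*√2)*(-1/2893) + 4979*(-1/3757) = (-10/2893 + 3*I*√2/2893) - 383/289 = -1110909/836077 + 3*I*√2/2893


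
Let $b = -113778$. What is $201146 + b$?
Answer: $87368$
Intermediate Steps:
$201146 + b = 201146 - 113778 = 87368$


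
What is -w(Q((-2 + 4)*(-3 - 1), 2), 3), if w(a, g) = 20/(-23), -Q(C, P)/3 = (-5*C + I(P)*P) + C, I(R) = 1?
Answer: 20/23 ≈ 0.86957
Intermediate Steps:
Q(C, P) = -3*P + 12*C (Q(C, P) = -3*((-5*C + 1*P) + C) = -3*((-5*C + P) + C) = -3*((P - 5*C) + C) = -3*(P - 4*C) = -3*P + 12*C)
w(a, g) = -20/23 (w(a, g) = 20*(-1/23) = -20/23)
-w(Q((-2 + 4)*(-3 - 1), 2), 3) = -1*(-20/23) = 20/23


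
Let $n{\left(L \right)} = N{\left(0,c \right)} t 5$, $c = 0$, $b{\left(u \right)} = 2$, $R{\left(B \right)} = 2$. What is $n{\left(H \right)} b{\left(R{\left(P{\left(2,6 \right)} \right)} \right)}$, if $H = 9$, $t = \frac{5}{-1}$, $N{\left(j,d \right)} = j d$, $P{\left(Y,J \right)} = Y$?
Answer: $0$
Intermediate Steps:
$N{\left(j,d \right)} = d j$
$t = -5$ ($t = 5 \left(-1\right) = -5$)
$n{\left(L \right)} = 0$ ($n{\left(L \right)} = 0 \cdot 0 \left(-5\right) 5 = 0 \left(-5\right) 5 = 0 \cdot 5 = 0$)
$n{\left(H \right)} b{\left(R{\left(P{\left(2,6 \right)} \right)} \right)} = 0 \cdot 2 = 0$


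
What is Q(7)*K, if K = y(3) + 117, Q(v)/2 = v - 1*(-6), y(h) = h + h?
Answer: 3198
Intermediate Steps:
y(h) = 2*h
Q(v) = 12 + 2*v (Q(v) = 2*(v - 1*(-6)) = 2*(v + 6) = 2*(6 + v) = 12 + 2*v)
K = 123 (K = 2*3 + 117 = 6 + 117 = 123)
Q(7)*K = (12 + 2*7)*123 = (12 + 14)*123 = 26*123 = 3198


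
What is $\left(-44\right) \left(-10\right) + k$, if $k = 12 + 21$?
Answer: $473$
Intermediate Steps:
$k = 33$
$\left(-44\right) \left(-10\right) + k = \left(-44\right) \left(-10\right) + 33 = 440 + 33 = 473$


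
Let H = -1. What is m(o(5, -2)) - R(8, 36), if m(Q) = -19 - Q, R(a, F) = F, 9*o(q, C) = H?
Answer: -494/9 ≈ -54.889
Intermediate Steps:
o(q, C) = -⅑ (o(q, C) = (⅑)*(-1) = -⅑)
m(Q) = -19 - Q
m(o(5, -2)) - R(8, 36) = (-19 - 1*(-⅑)) - 1*36 = (-19 + ⅑) - 36 = -170/9 - 36 = -494/9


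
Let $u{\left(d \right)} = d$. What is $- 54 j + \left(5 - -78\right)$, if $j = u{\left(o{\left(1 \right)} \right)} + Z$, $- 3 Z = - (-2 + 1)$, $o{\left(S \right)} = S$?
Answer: $47$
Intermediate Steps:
$Z = - \frac{1}{3}$ ($Z = - \frac{\left(-1\right) \left(-2 + 1\right)}{3} = - \frac{\left(-1\right) \left(-1\right)}{3} = \left(- \frac{1}{3}\right) 1 = - \frac{1}{3} \approx -0.33333$)
$j = \frac{2}{3}$ ($j = 1 - \frac{1}{3} = \frac{2}{3} \approx 0.66667$)
$- 54 j + \left(5 - -78\right) = \left(-54\right) \frac{2}{3} + \left(5 - -78\right) = -36 + \left(5 + 78\right) = -36 + 83 = 47$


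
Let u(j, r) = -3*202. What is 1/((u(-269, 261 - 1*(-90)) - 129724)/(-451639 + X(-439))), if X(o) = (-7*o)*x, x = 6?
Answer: 433201/130330 ≈ 3.3239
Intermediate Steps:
X(o) = -42*o (X(o) = -7*o*6 = -42*o)
u(j, r) = -606
1/((u(-269, 261 - 1*(-90)) - 129724)/(-451639 + X(-439))) = 1/((-606 - 129724)/(-451639 - 42*(-439))) = 1/(-130330/(-451639 + 18438)) = 1/(-130330/(-433201)) = 1/(-130330*(-1/433201)) = 1/(130330/433201) = 433201/130330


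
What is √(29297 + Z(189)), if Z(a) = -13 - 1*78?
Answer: √29206 ≈ 170.90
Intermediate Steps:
Z(a) = -91 (Z(a) = -13 - 78 = -91)
√(29297 + Z(189)) = √(29297 - 91) = √29206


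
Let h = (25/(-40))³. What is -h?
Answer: 125/512 ≈ 0.24414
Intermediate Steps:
h = -125/512 (h = (25*(-1/40))³ = (-5/8)³ = -125/512 ≈ -0.24414)
-h = -1*(-125/512) = 125/512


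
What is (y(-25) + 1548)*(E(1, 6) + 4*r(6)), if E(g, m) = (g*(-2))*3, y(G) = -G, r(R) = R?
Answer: 28314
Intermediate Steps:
E(g, m) = -6*g (E(g, m) = -2*g*3 = -6*g)
(y(-25) + 1548)*(E(1, 6) + 4*r(6)) = (-1*(-25) + 1548)*(-6*1 + 4*6) = (25 + 1548)*(-6 + 24) = 1573*18 = 28314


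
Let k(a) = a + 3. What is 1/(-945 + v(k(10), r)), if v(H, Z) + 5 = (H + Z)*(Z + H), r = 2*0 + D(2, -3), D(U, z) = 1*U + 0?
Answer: -1/725 ≈ -0.0013793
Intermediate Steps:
k(a) = 3 + a
D(U, z) = U (D(U, z) = U + 0 = U)
r = 2 (r = 2*0 + 2 = 0 + 2 = 2)
v(H, Z) = -5 + (H + Z)² (v(H, Z) = -5 + (H + Z)*(Z + H) = -5 + (H + Z)*(H + Z) = -5 + (H + Z)²)
1/(-945 + v(k(10), r)) = 1/(-945 + (-5 + ((3 + 10) + 2)²)) = 1/(-945 + (-5 + (13 + 2)²)) = 1/(-945 + (-5 + 15²)) = 1/(-945 + (-5 + 225)) = 1/(-945 + 220) = 1/(-725) = -1/725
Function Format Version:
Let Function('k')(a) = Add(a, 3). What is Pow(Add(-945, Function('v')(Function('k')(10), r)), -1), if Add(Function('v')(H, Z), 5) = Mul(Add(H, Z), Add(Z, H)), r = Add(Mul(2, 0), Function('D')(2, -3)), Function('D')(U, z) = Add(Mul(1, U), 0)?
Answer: Rational(-1, 725) ≈ -0.0013793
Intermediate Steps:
Function('k')(a) = Add(3, a)
Function('D')(U, z) = U (Function('D')(U, z) = Add(U, 0) = U)
r = 2 (r = Add(Mul(2, 0), 2) = Add(0, 2) = 2)
Function('v')(H, Z) = Add(-5, Pow(Add(H, Z), 2)) (Function('v')(H, Z) = Add(-5, Mul(Add(H, Z), Add(Z, H))) = Add(-5, Mul(Add(H, Z), Add(H, Z))) = Add(-5, Pow(Add(H, Z), 2)))
Pow(Add(-945, Function('v')(Function('k')(10), r)), -1) = Pow(Add(-945, Add(-5, Pow(Add(Add(3, 10), 2), 2))), -1) = Pow(Add(-945, Add(-5, Pow(Add(13, 2), 2))), -1) = Pow(Add(-945, Add(-5, Pow(15, 2))), -1) = Pow(Add(-945, Add(-5, 225)), -1) = Pow(Add(-945, 220), -1) = Pow(-725, -1) = Rational(-1, 725)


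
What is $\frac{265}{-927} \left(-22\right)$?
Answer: $\frac{5830}{927} \approx 6.2891$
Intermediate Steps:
$\frac{265}{-927} \left(-22\right) = 265 \left(- \frac{1}{927}\right) \left(-22\right) = \left(- \frac{265}{927}\right) \left(-22\right) = \frac{5830}{927}$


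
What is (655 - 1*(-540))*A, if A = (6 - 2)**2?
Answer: 19120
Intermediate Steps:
A = 16 (A = 4**2 = 16)
(655 - 1*(-540))*A = (655 - 1*(-540))*16 = (655 + 540)*16 = 1195*16 = 19120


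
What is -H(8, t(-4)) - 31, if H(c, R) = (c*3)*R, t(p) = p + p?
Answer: 161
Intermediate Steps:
t(p) = 2*p
H(c, R) = 3*R*c (H(c, R) = (3*c)*R = 3*R*c)
-H(8, t(-4)) - 31 = -3*2*(-4)*8 - 31 = -3*(-8)*8 - 31 = -1*(-192) - 31 = 192 - 31 = 161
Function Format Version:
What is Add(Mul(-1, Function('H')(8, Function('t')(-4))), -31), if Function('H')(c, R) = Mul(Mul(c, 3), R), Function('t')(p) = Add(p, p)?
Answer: 161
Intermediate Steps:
Function('t')(p) = Mul(2, p)
Function('H')(c, R) = Mul(3, R, c) (Function('H')(c, R) = Mul(Mul(3, c), R) = Mul(3, R, c))
Add(Mul(-1, Function('H')(8, Function('t')(-4))), -31) = Add(Mul(-1, Mul(3, Mul(2, -4), 8)), -31) = Add(Mul(-1, Mul(3, -8, 8)), -31) = Add(Mul(-1, -192), -31) = Add(192, -31) = 161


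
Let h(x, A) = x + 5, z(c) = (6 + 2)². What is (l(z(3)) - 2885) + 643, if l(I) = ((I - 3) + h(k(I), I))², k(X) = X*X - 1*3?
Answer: 17295039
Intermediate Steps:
z(c) = 64 (z(c) = 8² = 64)
k(X) = -3 + X² (k(X) = X² - 3 = -3 + X²)
h(x, A) = 5 + x
l(I) = (-1 + I + I²)² (l(I) = ((I - 3) + (5 + (-3 + I²)))² = ((-3 + I) + (2 + I²))² = (-1 + I + I²)²)
(l(z(3)) - 2885) + 643 = ((-1 + 64 + 64²)² - 2885) + 643 = ((-1 + 64 + 4096)² - 2885) + 643 = (4159² - 2885) + 643 = (17297281 - 2885) + 643 = 17294396 + 643 = 17295039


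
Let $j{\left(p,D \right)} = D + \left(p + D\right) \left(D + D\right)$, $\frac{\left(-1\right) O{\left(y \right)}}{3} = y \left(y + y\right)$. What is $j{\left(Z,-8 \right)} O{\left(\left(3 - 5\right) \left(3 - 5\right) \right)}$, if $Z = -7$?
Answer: $-22272$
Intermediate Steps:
$O{\left(y \right)} = - 6 y^{2}$ ($O{\left(y \right)} = - 3 y \left(y + y\right) = - 3 y 2 y = - 3 \cdot 2 y^{2} = - 6 y^{2}$)
$j{\left(p,D \right)} = D + 2 D \left(D + p\right)$ ($j{\left(p,D \right)} = D + \left(D + p\right) 2 D = D + 2 D \left(D + p\right)$)
$j{\left(Z,-8 \right)} O{\left(\left(3 - 5\right) \left(3 - 5\right) \right)} = - 8 \left(1 + 2 \left(-8\right) + 2 \left(-7\right)\right) \left(- 6 \left(\left(3 - 5\right) \left(3 - 5\right)\right)^{2}\right) = - 8 \left(1 - 16 - 14\right) \left(- 6 \left(\left(-2\right) \left(-2\right)\right)^{2}\right) = \left(-8\right) \left(-29\right) \left(- 6 \cdot 4^{2}\right) = 232 \left(\left(-6\right) 16\right) = 232 \left(-96\right) = -22272$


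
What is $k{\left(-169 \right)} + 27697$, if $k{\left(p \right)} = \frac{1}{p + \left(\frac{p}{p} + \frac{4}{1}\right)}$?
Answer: $\frac{4542307}{164} \approx 27697.0$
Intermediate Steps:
$k{\left(p \right)} = \frac{1}{5 + p}$ ($k{\left(p \right)} = \frac{1}{p + \left(1 + 4 \cdot 1\right)} = \frac{1}{p + \left(1 + 4\right)} = \frac{1}{p + 5} = \frac{1}{5 + p}$)
$k{\left(-169 \right)} + 27697 = \frac{1}{5 - 169} + 27697 = \frac{1}{-164} + 27697 = - \frac{1}{164} + 27697 = \frac{4542307}{164}$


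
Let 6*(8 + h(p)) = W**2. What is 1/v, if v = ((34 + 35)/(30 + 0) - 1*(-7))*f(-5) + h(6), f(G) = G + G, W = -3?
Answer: -2/199 ≈ -0.010050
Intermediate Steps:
f(G) = 2*G
h(p) = -13/2 (h(p) = -8 + (1/6)*(-3)**2 = -8 + (1/6)*9 = -8 + 3/2 = -13/2)
v = -199/2 (v = ((34 + 35)/(30 + 0) - 1*(-7))*(2*(-5)) - 13/2 = (69/30 + 7)*(-10) - 13/2 = (69*(1/30) + 7)*(-10) - 13/2 = (23/10 + 7)*(-10) - 13/2 = (93/10)*(-10) - 13/2 = -93 - 13/2 = -199/2 ≈ -99.500)
1/v = 1/(-199/2) = -2/199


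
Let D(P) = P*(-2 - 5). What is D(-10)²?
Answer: 4900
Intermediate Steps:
D(P) = -7*P (D(P) = P*(-7) = -7*P)
D(-10)² = (-7*(-10))² = 70² = 4900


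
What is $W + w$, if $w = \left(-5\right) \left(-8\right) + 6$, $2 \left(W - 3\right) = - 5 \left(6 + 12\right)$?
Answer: $4$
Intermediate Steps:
$W = -42$ ($W = 3 + \frac{\left(-5\right) \left(6 + 12\right)}{2} = 3 + \frac{\left(-5\right) 18}{2} = 3 + \frac{1}{2} \left(-90\right) = 3 - 45 = -42$)
$w = 46$ ($w = 40 + 6 = 46$)
$W + w = -42 + 46 = 4$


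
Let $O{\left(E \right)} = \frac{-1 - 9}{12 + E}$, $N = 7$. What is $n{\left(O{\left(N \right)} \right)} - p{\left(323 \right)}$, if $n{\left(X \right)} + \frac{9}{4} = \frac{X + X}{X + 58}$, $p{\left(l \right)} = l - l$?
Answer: $- \frac{2477}{1092} \approx -2.2683$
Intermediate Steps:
$O{\left(E \right)} = - \frac{10}{12 + E}$
$p{\left(l \right)} = 0$
$n{\left(X \right)} = - \frac{9}{4} + \frac{2 X}{58 + X}$ ($n{\left(X \right)} = - \frac{9}{4} + \frac{X + X}{X + 58} = - \frac{9}{4} + \frac{2 X}{58 + X}$)
$n{\left(O{\left(N \right)} \right)} - p{\left(323 \right)} = \frac{-522 - - \frac{10}{12 + 7}}{4 \left(58 - \frac{10}{12 + 7}\right)} - 0 = \frac{-522 - - \frac{10}{19}}{4 \left(58 - \frac{10}{19}\right)} + 0 = \frac{-522 + \frac{10}{19}}{4 \cdot \frac{1092}{19}} + 0 = \frac{1}{4} \cdot \frac{19}{1092} \left(- \frac{9908}{19}\right) + 0 = - \frac{2477}{1092} + 0 = - \frac{2477}{1092}$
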